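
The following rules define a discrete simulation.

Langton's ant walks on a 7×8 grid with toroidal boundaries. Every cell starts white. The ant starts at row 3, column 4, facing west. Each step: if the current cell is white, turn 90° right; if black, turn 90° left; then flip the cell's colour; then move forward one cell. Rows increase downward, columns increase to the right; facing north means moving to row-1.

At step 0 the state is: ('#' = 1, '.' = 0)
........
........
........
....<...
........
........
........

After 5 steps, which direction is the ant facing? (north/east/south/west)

t=0: ........
........
........
....<...
........
........
........
t=1: ........
........
....^...
....#...
........
........
........
t=2: ........
........
....#>..
....#...
........
........
........
t=3: ........
........
....##..
....#v..
........
........
........
t=4: ........
........
....##..
....<#..
........
........
........
t=5: ........
........
....##..
.....#..
....v...
........
........

south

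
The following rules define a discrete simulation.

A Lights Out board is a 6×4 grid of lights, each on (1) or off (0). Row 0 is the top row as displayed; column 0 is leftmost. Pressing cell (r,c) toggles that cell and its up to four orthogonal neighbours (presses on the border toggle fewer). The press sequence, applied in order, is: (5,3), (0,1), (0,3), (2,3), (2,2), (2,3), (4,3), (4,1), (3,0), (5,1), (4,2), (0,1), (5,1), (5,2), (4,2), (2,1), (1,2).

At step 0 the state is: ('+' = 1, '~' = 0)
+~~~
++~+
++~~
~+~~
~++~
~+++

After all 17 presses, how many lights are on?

0) +~~~
++~+
++~~
~+~~
~++~
~+++
1) +~~~
++~+
++~~
~+~~
~+++
~+~~
2) ~++~
+~~+
++~~
~+~~
~+++
~+~~
3) ~+~+
+~~~
++~~
~+~~
~+++
~+~~
4) ~+~+
+~~+
++++
~+~+
~+++
~+~~
5) ~+~+
+~++
+~~~
~+++
~+++
~+~~
6) ~+~+
+~+~
+~++
~++~
~+++
~+~~
7) ~+~+
+~+~
+~++
~+++
~+~~
~+~+
8) ~+~+
+~+~
+~++
~~++
+~+~
~~~+
9) ~+~+
+~+~
~~++
++++
~~+~
~~~+
10) ~+~+
+~+~
~~++
++++
~++~
++++
11) ~+~+
+~+~
~~++
++~+
~~~+
++~+
12) +~++
+++~
~~++
++~+
~~~+
++~+
13) +~++
+++~
~~++
++~+
~+~+
~~++
14) +~++
+++~
~~++
++~+
~+++
~+~~
15) +~++
+++~
~~++
++++
~~~~
~++~
16) +~++
+~+~
++~+
+~++
~~~~
~++~
17) +~~+
++~+
++++
+~++
~~~~
~++~

14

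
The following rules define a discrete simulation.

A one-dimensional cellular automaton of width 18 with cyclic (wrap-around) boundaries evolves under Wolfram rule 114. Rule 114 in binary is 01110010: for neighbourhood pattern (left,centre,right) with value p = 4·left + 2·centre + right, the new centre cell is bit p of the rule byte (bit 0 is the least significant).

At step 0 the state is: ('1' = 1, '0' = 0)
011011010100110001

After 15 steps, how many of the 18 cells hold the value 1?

k=0  011011010100110001
k=1  101101101011011010
k=2  010110110101101101
k=3  101011011010110110
k=4  010101101101011011
k=5  101010110110101101
k=6  110101011011010110
k=7  011010101101101011
k=8  101101010110110101
k=9  110110101011011010
k=10  011011010101101101
k=11  101101101010110110
k=12  010110110101011011
k=13  101011011010101101
k=14  110101101101010110
k=15  011010110110101011

11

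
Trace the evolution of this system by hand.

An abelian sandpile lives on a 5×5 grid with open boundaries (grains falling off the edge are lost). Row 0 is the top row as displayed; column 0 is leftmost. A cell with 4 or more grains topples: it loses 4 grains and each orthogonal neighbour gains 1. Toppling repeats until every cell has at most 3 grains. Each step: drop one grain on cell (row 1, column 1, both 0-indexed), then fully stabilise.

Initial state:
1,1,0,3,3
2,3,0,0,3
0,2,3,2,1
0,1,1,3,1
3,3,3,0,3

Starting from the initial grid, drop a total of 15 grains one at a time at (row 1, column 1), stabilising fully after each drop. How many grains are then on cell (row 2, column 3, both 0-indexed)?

3

step 0: 1,1,0,3,3
2,3,0,0,3
0,2,3,2,1
0,1,1,3,1
3,3,3,0,3
step 1: 1,2,0,3,3
3,0,1,0,3
0,3,3,2,1
0,1,1,3,1
3,3,3,0,3
step 2: 1,2,0,3,3
3,1,1,0,3
0,3,3,2,1
0,1,1,3,1
3,3,3,0,3
step 3: 1,2,0,3,3
3,2,1,0,3
0,3,3,2,1
0,1,1,3,1
3,3,3,0,3
step 4: 1,2,0,3,3
3,3,1,0,3
0,3,3,2,1
0,1,1,3,1
3,3,3,0,3
step 5: 2,3,0,3,3
0,2,3,0,3
2,1,0,3,1
0,2,2,3,1
3,3,3,0,3
step 6: 2,3,0,3,3
0,3,3,0,3
2,1,0,3,1
0,2,2,3,1
3,3,3,0,3
step 7: 3,0,2,3,3
1,2,0,1,3
2,2,1,3,1
0,2,2,3,1
3,3,3,0,3
step 8: 3,0,2,3,3
1,3,0,1,3
2,2,1,3,1
0,2,2,3,1
3,3,3,0,3
step 9: 3,1,2,3,3
2,0,1,1,3
2,3,1,3,1
0,2,2,3,1
3,3,3,0,3
step 10: 3,1,2,3,3
2,1,1,1,3
2,3,1,3,1
0,2,2,3,1
3,3,3,0,3
step 11: 3,1,2,3,3
2,2,1,1,3
2,3,1,3,1
0,2,2,3,1
3,3,3,0,3
step 12: 3,1,2,3,3
2,3,1,1,3
2,3,1,3,1
0,2,2,3,1
3,3,3,0,3
step 13: 3,2,2,3,3
3,1,2,1,3
3,0,2,3,1
0,3,2,3,1
3,3,3,0,3
step 14: 3,2,2,3,3
3,2,2,1,3
3,0,2,3,1
0,3,2,3,1
3,3,3,0,3
step 15: 3,2,2,3,3
3,3,2,1,3
3,0,2,3,1
0,3,2,3,1
3,3,3,0,3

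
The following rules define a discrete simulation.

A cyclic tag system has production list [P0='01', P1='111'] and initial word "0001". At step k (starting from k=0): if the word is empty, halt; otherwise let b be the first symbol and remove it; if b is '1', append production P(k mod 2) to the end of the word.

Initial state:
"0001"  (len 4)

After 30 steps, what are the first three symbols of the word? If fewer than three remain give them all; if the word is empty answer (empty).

gen 0: "0001"  (len 4)
gen 1: "001"  (len 3)
gen 2: "01"  (len 2)
gen 3: "1"  (len 1)
gen 4: "111"  (len 3)
gen 5: "1101"  (len 4)
gen 6: "101111"  (len 6)
gen 7: "0111101"  (len 7)
gen 8: "111101"  (len 6)
gen 9: "1110101"  (len 7)
gen 10: "110101111"  (len 9)
gen 11: "1010111101"  (len 10)
gen 12: "010111101111"  (len 12)
gen 13: "10111101111"  (len 11)
gen 14: "0111101111111"  (len 13)
gen 15: "111101111111"  (len 12)
gen 16: "11101111111111"  (len 14)
gen 17: "110111111111101"  (len 15)
gen 18: "10111111111101111"  (len 17)
gen 19: "011111111110111101"  (len 18)
gen 20: "11111111110111101"  (len 17)
gen 21: "111111111011110101"  (len 18)
gen 22: "11111111011110101111"  (len 20)
gen 23: "111111101111010111101"  (len 21)
gen 24: "11111101111010111101111"  (len 23)
gen 25: "111110111101011110111101"  (len 24)
gen 26: "11110111101011110111101111"  (len 26)
gen 27: "111011110101111011110111101"  (len 27)
gen 28: "11011110101111011110111101111"  (len 29)
gen 29: "101111010111101111011110111101"  (len 30)
gen 30: "01111010111101111011110111101111"  (len 32)

011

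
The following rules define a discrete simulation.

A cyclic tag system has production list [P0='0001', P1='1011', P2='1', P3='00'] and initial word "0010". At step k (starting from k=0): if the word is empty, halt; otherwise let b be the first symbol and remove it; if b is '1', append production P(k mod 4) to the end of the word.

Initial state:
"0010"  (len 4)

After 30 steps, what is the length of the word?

[0] "0010"  (len 4)
[1] "010"  (len 3)
[2] "10"  (len 2)
[3] "01"  (len 2)
[4] "1"  (len 1)
[5] "0001"  (len 4)
[6] "001"  (len 3)
[7] "01"  (len 2)
[8] "1"  (len 1)
[9] "0001"  (len 4)
[10] "001"  (len 3)
[11] "01"  (len 2)
[12] "1"  (len 1)
[13] "0001"  (len 4)
[14] "001"  (len 3)
[15] "01"  (len 2)
[16] "1"  (len 1)
[17] "0001"  (len 4)
[18] "001"  (len 3)
[19] "01"  (len 2)
[20] "1"  (len 1)
[21] "0001"  (len 4)
[22] "001"  (len 3)
[23] "01"  (len 2)
[24] "1"  (len 1)
[25] "0001"  (len 4)
[26] "001"  (len 3)
[27] "01"  (len 2)
[28] "1"  (len 1)
[29] "0001"  (len 4)
[30] "001"  (len 3)

3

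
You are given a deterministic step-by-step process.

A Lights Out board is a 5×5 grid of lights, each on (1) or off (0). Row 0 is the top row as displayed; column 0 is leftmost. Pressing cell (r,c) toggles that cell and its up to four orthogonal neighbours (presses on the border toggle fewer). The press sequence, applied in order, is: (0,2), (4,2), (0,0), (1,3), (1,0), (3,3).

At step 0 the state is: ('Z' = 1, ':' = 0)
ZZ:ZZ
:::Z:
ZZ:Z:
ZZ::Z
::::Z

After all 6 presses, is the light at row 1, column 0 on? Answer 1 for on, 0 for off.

0

k=0  ZZ:ZZ
:::Z:
ZZ:Z:
ZZ::Z
::::Z
k=1  Z:Z:Z
::ZZ:
ZZ:Z:
ZZ::Z
::::Z
k=2  Z:Z:Z
::ZZ:
ZZ:Z:
ZZZ:Z
:ZZZZ
k=3  :ZZ:Z
Z:ZZ:
ZZ:Z:
ZZZ:Z
:ZZZZ
k=4  :ZZZZ
Z:::Z
ZZ:::
ZZZ:Z
:ZZZZ
k=5  ZZZZZ
:Z::Z
:Z:::
ZZZ:Z
:ZZZZ
k=6  ZZZZZ
:Z::Z
:Z:Z:
ZZ:Z:
:ZZ:Z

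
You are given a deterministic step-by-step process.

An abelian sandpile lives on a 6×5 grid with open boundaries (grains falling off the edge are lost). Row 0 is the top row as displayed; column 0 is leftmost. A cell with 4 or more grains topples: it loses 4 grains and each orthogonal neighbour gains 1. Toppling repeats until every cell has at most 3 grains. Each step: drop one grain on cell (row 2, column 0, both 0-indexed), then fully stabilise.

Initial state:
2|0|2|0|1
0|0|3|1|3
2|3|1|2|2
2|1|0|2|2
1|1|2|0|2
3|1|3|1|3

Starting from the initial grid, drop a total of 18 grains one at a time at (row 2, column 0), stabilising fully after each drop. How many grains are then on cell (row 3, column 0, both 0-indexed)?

[0] 2|0|2|0|1
0|0|3|1|3
2|3|1|2|2
2|1|0|2|2
1|1|2|0|2
3|1|3|1|3
[1] 2|0|2|0|1
0|0|3|1|3
3|3|1|2|2
2|1|0|2|2
1|1|2|0|2
3|1|3|1|3
[2] 2|0|2|0|1
1|1|3|1|3
1|0|2|2|2
3|2|0|2|2
1|1|2|0|2
3|1|3|1|3
[3] 2|0|2|0|1
1|1|3|1|3
2|0|2|2|2
3|2|0|2|2
1|1|2|0|2
3|1|3|1|3
[4] 2|0|2|0|1
1|1|3|1|3
3|0|2|2|2
3|2|0|2|2
1|1|2|0|2
3|1|3|1|3
[5] 2|0|2|0|1
2|1|3|1|3
1|1|2|2|2
0|3|0|2|2
2|1|2|0|2
3|1|3|1|3
[6] 2|0|2|0|1
2|1|3|1|3
2|1|2|2|2
0|3|0|2|2
2|1|2|0|2
3|1|3|1|3
[7] 2|0|2|0|1
2|1|3|1|3
3|1|2|2|2
0|3|0|2|2
2|1|2|0|2
3|1|3|1|3
[8] 2|0|2|0|1
3|1|3|1|3
0|2|2|2|2
1|3|0|2|2
2|1|2|0|2
3|1|3|1|3
[9] 2|0|2|0|1
3|1|3|1|3
1|2|2|2|2
1|3|0|2|2
2|1|2|0|2
3|1|3|1|3
[10] 2|0|2|0|1
3|1|3|1|3
2|2|2|2|2
1|3|0|2|2
2|1|2|0|2
3|1|3|1|3
[11] 2|0|2|0|1
3|1|3|1|3
3|2|2|2|2
1|3|0|2|2
2|1|2|0|2
3|1|3|1|3
[12] 3|0|2|0|1
0|2|3|1|3
1|3|2|2|2
2|3|0|2|2
2|1|2|0|2
3|1|3|1|3
[13] 3|0|2|0|1
0|2|3|1|3
2|3|2|2|2
2|3|0|2|2
2|1|2|0|2
3|1|3|1|3
[14] 3|0|2|0|1
0|2|3|1|3
3|3|2|2|2
2|3|0|2|2
2|1|2|0|2
3|1|3|1|3
[15] 3|0|2|0|1
1|3|3|1|3
2|1|3|2|2
0|1|1|2|2
3|2|2|0|2
3|1|3|1|3
[16] 3|0|2|0|1
1|3|3|1|3
3|1|3|2|2
0|1|1|2|2
3|2|2|0|2
3|1|3|1|3
[17] 3|0|2|0|1
2|3|3|1|3
0|2|3|2|2
1|1|1|2|2
3|2|2|0|2
3|1|3|1|3
[18] 3|0|2|0|1
2|3|3|1|3
1|2|3|2|2
1|1|1|2|2
3|2|2|0|2
3|1|3|1|3

1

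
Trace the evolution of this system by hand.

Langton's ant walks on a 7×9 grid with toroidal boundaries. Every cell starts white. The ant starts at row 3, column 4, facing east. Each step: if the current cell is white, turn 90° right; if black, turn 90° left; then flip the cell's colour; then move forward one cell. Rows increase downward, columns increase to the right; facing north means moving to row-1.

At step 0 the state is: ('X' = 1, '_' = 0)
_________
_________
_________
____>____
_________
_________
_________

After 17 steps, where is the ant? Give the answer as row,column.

2,4

k=0  _________
_________
_________
____>____
_________
_________
_________
k=1  _________
_________
_________
____X____
____v____
_________
_________
k=2  _________
_________
_________
____X____
___<X____
_________
_________
k=3  _________
_________
_________
___^X____
___XX____
_________
_________
k=4  _________
_________
_________
___X>____
___XX____
_________
_________
k=5  _________
_________
____^____
___X_____
___XX____
_________
_________
k=6  _________
_________
____X>___
___X_____
___XX____
_________
_________
k=7  _________
_________
____XX___
___X_v___
___XX____
_________
_________
k=8  _________
_________
____XX___
___X<X___
___XX____
_________
_________
k=9  _________
_________
____^X___
___XXX___
___XX____
_________
_________
k=10  _________
_________
___<_X___
___XXX___
___XX____
_________
_________
k=11  _________
___^_____
___X_X___
___XXX___
___XX____
_________
_________
k=12  _________
___X>____
___X_X___
___XXX___
___XX____
_________
_________
k=13  _________
___XX____
___XvX___
___XXX___
___XX____
_________
_________
k=14  _________
___XX____
___<XX___
___XXX___
___XX____
_________
_________
k=15  _________
___XX____
____XX___
___vXX___
___XX____
_________
_________
k=16  _________
___XX____
____XX___
____>X___
___XX____
_________
_________
k=17  _________
___XX____
____^X___
_____X___
___XX____
_________
_________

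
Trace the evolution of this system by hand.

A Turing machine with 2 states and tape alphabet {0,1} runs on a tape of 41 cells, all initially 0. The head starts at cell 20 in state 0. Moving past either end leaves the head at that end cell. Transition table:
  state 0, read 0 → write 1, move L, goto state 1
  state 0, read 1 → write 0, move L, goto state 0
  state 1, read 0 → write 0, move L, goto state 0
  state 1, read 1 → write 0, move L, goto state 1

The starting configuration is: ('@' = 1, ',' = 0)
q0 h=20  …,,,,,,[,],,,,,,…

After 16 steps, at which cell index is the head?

k=0  q0 h=20  …,,,,,,[,],,,,,,…
k=1  q1 h=19  …,,,,,,[,]@,,,,,…
k=2  q0 h=18  …,,,,,,[,],@,,,,…
k=3  q1 h=17  …,,,,,,[,]@,@,,,…
k=4  q0 h=16  …,,,,,,[,],@,@,,…
k=5  q1 h=15  …,,,,,,[,]@,@,@,…
k=6  q0 h=14  …,,,,,,[,],@,@,@…
k=7  q1 h=13  …,,,,,,[,]@,@,@,…
k=8  q0 h=12  …,,,,,,[,],@,@,@…
k=9  q1 h=11  …,,,,,,[,]@,@,@,…
k=10  q0 h=10  …,,,,,,[,],@,@,@…
k=11  q1 h= 9  …,,,,,,[,]@,@,@,…
k=12  q0 h= 8  …,,,,,,[,],@,@,@…
k=13  q1 h= 7  …,,,,,,[,]@,@,@,…
k=14  q0 h= 6  |,,,,,,[,],@,@,@…
k=15  q1 h= 5  |,,,,,[,]@,@,@,…
k=16  q0 h= 4  |,,,,[,],@,@,@…

4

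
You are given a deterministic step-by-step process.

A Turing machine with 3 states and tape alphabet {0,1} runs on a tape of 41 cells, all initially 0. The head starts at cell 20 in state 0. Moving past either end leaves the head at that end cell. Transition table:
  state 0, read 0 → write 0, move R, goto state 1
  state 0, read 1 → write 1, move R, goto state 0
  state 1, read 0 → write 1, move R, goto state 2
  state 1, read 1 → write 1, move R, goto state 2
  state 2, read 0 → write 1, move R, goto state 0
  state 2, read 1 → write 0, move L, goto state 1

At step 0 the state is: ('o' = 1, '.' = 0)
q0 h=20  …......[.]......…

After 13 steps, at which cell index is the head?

k=0  q0 h=20  …......[.]......…
k=1  q1 h=21  …......[.]......…
k=2  q2 h=22  ….....o[.]......…
k=3  q0 h=23  …....oo[.]......…
k=4  q1 h=24  …...oo.[.]......…
k=5  q2 h=25  …..oo.o[.]......…
k=6  q0 h=26  ….oo.oo[.]......…
k=7  q1 h=27  …oo.oo.[.]......…
k=8  q2 h=28  …o.oo.o[.]......…
k=9  q0 h=29  ….oo.oo[.]......…
k=10  q1 h=30  …oo.oo.[.]......…
k=11  q2 h=31  …o.oo.o[.]......…
k=12  q0 h=32  ….oo.oo[.]......…
k=13  q1 h=33  …oo.oo.[.]......…

33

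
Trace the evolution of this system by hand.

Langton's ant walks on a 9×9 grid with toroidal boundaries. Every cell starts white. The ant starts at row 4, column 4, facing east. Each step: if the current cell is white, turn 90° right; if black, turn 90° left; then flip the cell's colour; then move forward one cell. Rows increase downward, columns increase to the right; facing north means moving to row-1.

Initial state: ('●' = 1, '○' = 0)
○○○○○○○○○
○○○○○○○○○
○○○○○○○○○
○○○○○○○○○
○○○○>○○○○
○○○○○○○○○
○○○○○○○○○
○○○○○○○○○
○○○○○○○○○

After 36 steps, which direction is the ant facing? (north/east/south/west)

step 0: ○○○○○○○○○
○○○○○○○○○
○○○○○○○○○
○○○○○○○○○
○○○○>○○○○
○○○○○○○○○
○○○○○○○○○
○○○○○○○○○
○○○○○○○○○
step 1: ○○○○○○○○○
○○○○○○○○○
○○○○○○○○○
○○○○○○○○○
○○○○●○○○○
○○○○v○○○○
○○○○○○○○○
○○○○○○○○○
○○○○○○○○○
step 2: ○○○○○○○○○
○○○○○○○○○
○○○○○○○○○
○○○○○○○○○
○○○○●○○○○
○○○<●○○○○
○○○○○○○○○
○○○○○○○○○
○○○○○○○○○
step 3: ○○○○○○○○○
○○○○○○○○○
○○○○○○○○○
○○○○○○○○○
○○○^●○○○○
○○○●●○○○○
○○○○○○○○○
○○○○○○○○○
○○○○○○○○○
step 4: ○○○○○○○○○
○○○○○○○○○
○○○○○○○○○
○○○○○○○○○
○○○●>○○○○
○○○●●○○○○
○○○○○○○○○
○○○○○○○○○
○○○○○○○○○
step 5: ○○○○○○○○○
○○○○○○○○○
○○○○○○○○○
○○○○^○○○○
○○○●○○○○○
○○○●●○○○○
○○○○○○○○○
○○○○○○○○○
○○○○○○○○○
step 6: ○○○○○○○○○
○○○○○○○○○
○○○○○○○○○
○○○○●>○○○
○○○●○○○○○
○○○●●○○○○
○○○○○○○○○
○○○○○○○○○
○○○○○○○○○
step 7: ○○○○○○○○○
○○○○○○○○○
○○○○○○○○○
○○○○●●○○○
○○○●○v○○○
○○○●●○○○○
○○○○○○○○○
○○○○○○○○○
○○○○○○○○○
step 8: ○○○○○○○○○
○○○○○○○○○
○○○○○○○○○
○○○○●●○○○
○○○●<●○○○
○○○●●○○○○
○○○○○○○○○
○○○○○○○○○
○○○○○○○○○
step 9: ○○○○○○○○○
○○○○○○○○○
○○○○○○○○○
○○○○^●○○○
○○○●●●○○○
○○○●●○○○○
○○○○○○○○○
○○○○○○○○○
○○○○○○○○○
step 10: ○○○○○○○○○
○○○○○○○○○
○○○○○○○○○
○○○<○●○○○
○○○●●●○○○
○○○●●○○○○
○○○○○○○○○
○○○○○○○○○
○○○○○○○○○
step 11: ○○○○○○○○○
○○○○○○○○○
○○○^○○○○○
○○○●○●○○○
○○○●●●○○○
○○○●●○○○○
○○○○○○○○○
○○○○○○○○○
○○○○○○○○○
step 12: ○○○○○○○○○
○○○○○○○○○
○○○●>○○○○
○○○●○●○○○
○○○●●●○○○
○○○●●○○○○
○○○○○○○○○
○○○○○○○○○
○○○○○○○○○
step 13: ○○○○○○○○○
○○○○○○○○○
○○○●●○○○○
○○○●v●○○○
○○○●●●○○○
○○○●●○○○○
○○○○○○○○○
○○○○○○○○○
○○○○○○○○○
step 14: ○○○○○○○○○
○○○○○○○○○
○○○●●○○○○
○○○<●●○○○
○○○●●●○○○
○○○●●○○○○
○○○○○○○○○
○○○○○○○○○
○○○○○○○○○
step 15: ○○○○○○○○○
○○○○○○○○○
○○○●●○○○○
○○○○●●○○○
○○○v●●○○○
○○○●●○○○○
○○○○○○○○○
○○○○○○○○○
○○○○○○○○○
step 16: ○○○○○○○○○
○○○○○○○○○
○○○●●○○○○
○○○○●●○○○
○○○○>●○○○
○○○●●○○○○
○○○○○○○○○
○○○○○○○○○
○○○○○○○○○
step 17: ○○○○○○○○○
○○○○○○○○○
○○○●●○○○○
○○○○^●○○○
○○○○○●○○○
○○○●●○○○○
○○○○○○○○○
○○○○○○○○○
○○○○○○○○○
step 18: ○○○○○○○○○
○○○○○○○○○
○○○●●○○○○
○○○<○●○○○
○○○○○●○○○
○○○●●○○○○
○○○○○○○○○
○○○○○○○○○
○○○○○○○○○
step 19: ○○○○○○○○○
○○○○○○○○○
○○○^●○○○○
○○○●○●○○○
○○○○○●○○○
○○○●●○○○○
○○○○○○○○○
○○○○○○○○○
○○○○○○○○○
step 20: ○○○○○○○○○
○○○○○○○○○
○○<○●○○○○
○○○●○●○○○
○○○○○●○○○
○○○●●○○○○
○○○○○○○○○
○○○○○○○○○
○○○○○○○○○
step 21: ○○○○○○○○○
○○^○○○○○○
○○●○●○○○○
○○○●○●○○○
○○○○○●○○○
○○○●●○○○○
○○○○○○○○○
○○○○○○○○○
○○○○○○○○○
step 22: ○○○○○○○○○
○○●>○○○○○
○○●○●○○○○
○○○●○●○○○
○○○○○●○○○
○○○●●○○○○
○○○○○○○○○
○○○○○○○○○
○○○○○○○○○
step 23: ○○○○○○○○○
○○●●○○○○○
○○●v●○○○○
○○○●○●○○○
○○○○○●○○○
○○○●●○○○○
○○○○○○○○○
○○○○○○○○○
○○○○○○○○○
step 24: ○○○○○○○○○
○○●●○○○○○
○○<●●○○○○
○○○●○●○○○
○○○○○●○○○
○○○●●○○○○
○○○○○○○○○
○○○○○○○○○
○○○○○○○○○
step 25: ○○○○○○○○○
○○●●○○○○○
○○○●●○○○○
○○v●○●○○○
○○○○○●○○○
○○○●●○○○○
○○○○○○○○○
○○○○○○○○○
○○○○○○○○○
step 26: ○○○○○○○○○
○○●●○○○○○
○○○●●○○○○
○<●●○●○○○
○○○○○●○○○
○○○●●○○○○
○○○○○○○○○
○○○○○○○○○
○○○○○○○○○
step 27: ○○○○○○○○○
○○●●○○○○○
○^○●●○○○○
○●●●○●○○○
○○○○○●○○○
○○○●●○○○○
○○○○○○○○○
○○○○○○○○○
○○○○○○○○○
step 28: ○○○○○○○○○
○○●●○○○○○
○●>●●○○○○
○●●●○●○○○
○○○○○●○○○
○○○●●○○○○
○○○○○○○○○
○○○○○○○○○
○○○○○○○○○
step 29: ○○○○○○○○○
○○●●○○○○○
○●●●●○○○○
○●v●○●○○○
○○○○○●○○○
○○○●●○○○○
○○○○○○○○○
○○○○○○○○○
○○○○○○○○○
step 30: ○○○○○○○○○
○○●●○○○○○
○●●●●○○○○
○●○>○●○○○
○○○○○●○○○
○○○●●○○○○
○○○○○○○○○
○○○○○○○○○
○○○○○○○○○
step 31: ○○○○○○○○○
○○●●○○○○○
○●●^●○○○○
○●○○○●○○○
○○○○○●○○○
○○○●●○○○○
○○○○○○○○○
○○○○○○○○○
○○○○○○○○○
step 32: ○○○○○○○○○
○○●●○○○○○
○●<○●○○○○
○●○○○●○○○
○○○○○●○○○
○○○●●○○○○
○○○○○○○○○
○○○○○○○○○
○○○○○○○○○
step 33: ○○○○○○○○○
○○●●○○○○○
○●○○●○○○○
○●v○○●○○○
○○○○○●○○○
○○○●●○○○○
○○○○○○○○○
○○○○○○○○○
○○○○○○○○○
step 34: ○○○○○○○○○
○○●●○○○○○
○●○○●○○○○
○<●○○●○○○
○○○○○●○○○
○○○●●○○○○
○○○○○○○○○
○○○○○○○○○
○○○○○○○○○
step 35: ○○○○○○○○○
○○●●○○○○○
○●○○●○○○○
○○●○○●○○○
○v○○○●○○○
○○○●●○○○○
○○○○○○○○○
○○○○○○○○○
○○○○○○○○○
step 36: ○○○○○○○○○
○○●●○○○○○
○●○○●○○○○
○○●○○●○○○
<●○○○●○○○
○○○●●○○○○
○○○○○○○○○
○○○○○○○○○
○○○○○○○○○

west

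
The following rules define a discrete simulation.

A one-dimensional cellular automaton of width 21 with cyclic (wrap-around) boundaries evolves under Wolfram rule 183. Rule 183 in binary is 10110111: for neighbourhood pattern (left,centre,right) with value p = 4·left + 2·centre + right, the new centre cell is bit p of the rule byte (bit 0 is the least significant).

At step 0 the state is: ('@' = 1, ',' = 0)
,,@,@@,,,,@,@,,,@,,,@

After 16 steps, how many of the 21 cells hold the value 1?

19

t=0: ,,@,@@,,,,@,@,,,@,,,@
t=1: @@@@,,@@@@@@@@@@@@@@@
t=2: @@@,@@,@@@@@@@@@@@@@@
t=3: @@,@,,@,@@@@@@@@@@@@@
t=4: @,@@@@@@,@@@@@@@@@@@@
t=5: ,@,@@@@,@,@@@@@@@@@@@
t=6: @@@,@@,@@@,@@@@@@@@@,
t=7: ,@,@,,@,@,@,@@@@@@@,@
t=8: @@@@@@@@@@@@,@@@@@,@@
t=9: @@@@@@@@@@@,@,@@@,@,@
t=10: @@@@@@@@@@,@@@,@,@@@,
t=11: ,@@@@@@@@,@,@,@@@,@,@
t=12: @,@@@@@@,@@@@@,@,@@@@
t=13: ,@,@@@@,@,@@@,@@@,@@@
t=14: @@@,@@,@@@,@,@,@,@,@,
t=15: ,@,@,,@,@,@@@@@@@@@@@
t=16: @@@@@@@@@@,@@@@@@@@@,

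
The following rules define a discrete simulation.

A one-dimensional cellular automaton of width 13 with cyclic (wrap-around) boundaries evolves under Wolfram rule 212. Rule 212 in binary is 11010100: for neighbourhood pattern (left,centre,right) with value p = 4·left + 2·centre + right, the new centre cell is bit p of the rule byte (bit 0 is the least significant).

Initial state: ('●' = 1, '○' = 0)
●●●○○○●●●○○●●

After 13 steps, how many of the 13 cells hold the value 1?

gen 0: ●●●○○○●●●○○●●
gen 1: ●●●●○○○●●●○○●
gen 2: ●●●●●○○○●●●○○
gen 3: ○●●●●●○○○●●●○
gen 4: ○○●●●●●○○○●●●
gen 5: ●○○●●●●●○○○●●
gen 6: ●●○○●●●●●○○○●
gen 7: ●●●○○●●●●●○○○
gen 8: ○●●●○○●●●●●○○
gen 9: ○○●●●○○●●●●●○
gen 10: ○○○●●●○○●●●●●
gen 11: ●○○○●●●○○●●●●
gen 12: ●●○○○●●●○○●●●
gen 13: ●●●○○○●●●○○●●

8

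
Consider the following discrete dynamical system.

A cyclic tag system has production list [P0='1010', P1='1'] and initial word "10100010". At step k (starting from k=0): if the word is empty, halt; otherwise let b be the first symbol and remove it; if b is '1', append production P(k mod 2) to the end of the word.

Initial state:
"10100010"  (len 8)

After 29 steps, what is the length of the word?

t=0: "10100010"  (len 8)
t=1: "01000101010"  (len 11)
t=2: "1000101010"  (len 10)
t=3: "0001010101010"  (len 13)
t=4: "001010101010"  (len 12)
t=5: "01010101010"  (len 11)
t=6: "1010101010"  (len 10)
t=7: "0101010101010"  (len 13)
t=8: "101010101010"  (len 12)
t=9: "010101010101010"  (len 15)
t=10: "10101010101010"  (len 14)
t=11: "01010101010101010"  (len 17)
t=12: "1010101010101010"  (len 16)
t=13: "0101010101010101010"  (len 19)
t=14: "101010101010101010"  (len 18)
t=15: "010101010101010101010"  (len 21)
t=16: "10101010101010101010"  (len 20)
t=17: "01010101010101010101010"  (len 23)
t=18: "1010101010101010101010"  (len 22)
t=19: "0101010101010101010101010"  (len 25)
t=20: "101010101010101010101010"  (len 24)
t=21: "010101010101010101010101010"  (len 27)
t=22: "10101010101010101010101010"  (len 26)
t=23: "01010101010101010101010101010"  (len 29)
t=24: "1010101010101010101010101010"  (len 28)
t=25: "0101010101010101010101010101010"  (len 31)
t=26: "101010101010101010101010101010"  (len 30)
t=27: "010101010101010101010101010101010"  (len 33)
t=28: "10101010101010101010101010101010"  (len 32)
t=29: "01010101010101010101010101010101010"  (len 35)

35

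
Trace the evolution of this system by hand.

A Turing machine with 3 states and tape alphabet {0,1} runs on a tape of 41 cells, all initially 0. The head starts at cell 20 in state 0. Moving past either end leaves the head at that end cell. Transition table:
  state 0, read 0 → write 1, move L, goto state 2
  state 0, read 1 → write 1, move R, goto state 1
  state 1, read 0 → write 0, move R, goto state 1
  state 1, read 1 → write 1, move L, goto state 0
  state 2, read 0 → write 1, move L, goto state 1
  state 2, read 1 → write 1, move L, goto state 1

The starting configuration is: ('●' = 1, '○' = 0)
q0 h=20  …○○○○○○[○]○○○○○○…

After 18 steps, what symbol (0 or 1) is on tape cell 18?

step 0: q0 h=20  …○○○○○○[○]○○○○○○…
step 1: q2 h=19  …○○○○○○[○]●○○○○○…
step 2: q1 h=18  …○○○○○○[○]●●○○○○…
step 3: q1 h=19  …○○○○○○[●]●○○○○○…
step 4: q0 h=18  …○○○○○○[○]●●○○○○…
step 5: q2 h=17  …○○○○○○[○]●●●○○○…
step 6: q1 h=16  …○○○○○○[○]●●●●○○…
step 7: q1 h=17  …○○○○○○[●]●●●○○○…
step 8: q0 h=16  …○○○○○○[○]●●●●○○…
step 9: q2 h=15  …○○○○○○[○]●●●●●○…
step 10: q1 h=14  …○○○○○○[○]●●●●●●…
step 11: q1 h=15  …○○○○○○[●]●●●●●○…
step 12: q0 h=14  …○○○○○○[○]●●●●●●…
step 13: q2 h=13  …○○○○○○[○]●●●●●●…
step 14: q1 h=12  …○○○○○○[○]●●●●●●…
step 15: q1 h=13  …○○○○○○[●]●●●●●●…
step 16: q0 h=12  …○○○○○○[○]●●●●●●…
step 17: q2 h=11  …○○○○○○[○]●●●●●●…
step 18: q1 h=10  …○○○○○○[○]●●●●●●…

1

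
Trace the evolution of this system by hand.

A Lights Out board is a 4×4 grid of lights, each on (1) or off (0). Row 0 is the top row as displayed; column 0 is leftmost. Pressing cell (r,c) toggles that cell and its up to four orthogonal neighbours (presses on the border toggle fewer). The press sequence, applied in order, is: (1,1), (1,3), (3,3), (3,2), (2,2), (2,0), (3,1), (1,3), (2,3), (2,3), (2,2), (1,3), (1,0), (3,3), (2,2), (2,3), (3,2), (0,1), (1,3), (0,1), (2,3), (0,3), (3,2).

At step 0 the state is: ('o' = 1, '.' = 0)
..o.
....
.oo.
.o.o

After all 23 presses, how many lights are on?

10

0) ..o.
....
.oo.
.o.o
1) .oo.
ooo.
..o.
.o.o
2) .ooo
oo.o
..oo
.o.o
3) .ooo
oo.o
..o.
.oo.
4) .ooo
oo.o
....
...o
5) .ooo
oooo
.ooo
..oo
6) .ooo
.ooo
o.oo
o.oo
7) .ooo
.ooo
oooo
.o.o
8) .oo.
.o..
ooo.
.o.o
9) .oo.
.o.o
oo.o
.o..
10) .oo.
.o..
ooo.
.o.o
11) .oo.
.oo.
o..o
.ooo
12) .ooo
.o.o
o...
.ooo
13) oooo
o..o
....
.ooo
14) oooo
o..o
...o
.o..
15) oooo
o.oo
.oo.
.oo.
16) oooo
o.o.
.o.o
.ooo
17) oooo
o.o.
.ooo
....
18) ...o
ooo.
.ooo
....
19) ....
oo.o
.oo.
....
20) ooo.
o..o
.oo.
....
21) ooo.
o...
.o.o
...o
22) oo.o
o..o
.o.o
...o
23) oo.o
o..o
.ooo
.oo.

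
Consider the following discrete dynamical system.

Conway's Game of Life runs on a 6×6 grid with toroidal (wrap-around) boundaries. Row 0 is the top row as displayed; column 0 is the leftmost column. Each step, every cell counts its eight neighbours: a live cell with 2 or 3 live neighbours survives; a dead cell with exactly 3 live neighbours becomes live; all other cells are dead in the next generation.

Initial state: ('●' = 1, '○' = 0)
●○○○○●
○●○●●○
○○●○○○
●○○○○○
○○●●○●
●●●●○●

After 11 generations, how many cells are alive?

step 0: ●○○○○●
○●○●●○
○○●○○○
●○○○○○
○○●●○●
●●●●○●
step 1: ○○○○○○
●●●●●●
○●●●○○
○●●●○○
○○○●○●
○○○●○○
step 2: ●●○○○●
●○○○●●
○○○○○●
●●○○○○
○○○●○○
○○○○●○
step 3: ○●○○○○
○●○○●○
○●○○●○
●○○○○○
○○○○○○
●○○○●●
step 4: ○●○○●○
●●●○○○
●●○○○●
○○○○○○
●○○○○○
●○○○○●
step 5: ○○●○○○
○○●○○○
○○●○○●
○●○○○●
●○○○○●
●●○○○●
step 6: ●○●○○○
○●●●○○
●●●○○○
○●○○●●
○○○○●○
○●○○○●
step 7: ●○○●○○
○○○●○○
○○○○●●
○●●●●●
○○○○●○
●●○○○●
step 8: ●●●○●●
○○○●○●
●○○○○●
●○●○○○
○○○○○○
●●○○●●
step 9: ○○●○○○
○○●●○○
●●○○●●
●●○○○●
○○○○○○
○○●●●○
step 10: ○●○○●○
●○●●●●
○○○●●○
○●○○●○
●●●●●●
○○●●○○
step 11: ●●○○○○
●●●○○○
●●○○○○
○●○○○○
●○○○○●
○○○○○○

10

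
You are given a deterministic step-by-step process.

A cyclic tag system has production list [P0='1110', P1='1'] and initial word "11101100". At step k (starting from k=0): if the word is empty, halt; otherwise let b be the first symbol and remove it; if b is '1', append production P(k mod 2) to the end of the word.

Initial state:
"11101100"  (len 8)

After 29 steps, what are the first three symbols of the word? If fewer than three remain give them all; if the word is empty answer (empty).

0) "11101100"  (len 8)
1) "11011001110"  (len 11)
2) "10110011101"  (len 11)
3) "01100111011110"  (len 14)
4) "1100111011110"  (len 13)
5) "1001110111101110"  (len 16)
6) "0011101111011101"  (len 16)
7) "011101111011101"  (len 15)
8) "11101111011101"  (len 14)
9) "11011110111011110"  (len 17)
10) "10111101110111101"  (len 17)
11) "01111011101111011110"  (len 20)
12) "1111011101111011110"  (len 19)
13) "1110111011110111101110"  (len 22)
14) "1101110111101111011101"  (len 22)
15) "1011101111011110111011110"  (len 25)
16) "0111011110111101110111101"  (len 25)
17) "111011110111101110111101"  (len 24)
18) "110111101111011101111011"  (len 24)
19) "101111011110111011110111110"  (len 27)
20) "011110111101110111101111101"  (len 27)
21) "11110111101110111101111101"  (len 26)
22) "11101111011101111011111011"  (len 26)
23) "11011110111011110111110111110"  (len 29)
24) "10111101110111101111101111101"  (len 29)
25) "01111011101111011111011111011110"  (len 32)
26) "1111011101111011111011111011110"  (len 31)
27) "1110111011110111110111110111101110"  (len 34)
28) "1101110111101111101111101111011101"  (len 34)
29) "1011101111011111011111011110111011110"  (len 37)

101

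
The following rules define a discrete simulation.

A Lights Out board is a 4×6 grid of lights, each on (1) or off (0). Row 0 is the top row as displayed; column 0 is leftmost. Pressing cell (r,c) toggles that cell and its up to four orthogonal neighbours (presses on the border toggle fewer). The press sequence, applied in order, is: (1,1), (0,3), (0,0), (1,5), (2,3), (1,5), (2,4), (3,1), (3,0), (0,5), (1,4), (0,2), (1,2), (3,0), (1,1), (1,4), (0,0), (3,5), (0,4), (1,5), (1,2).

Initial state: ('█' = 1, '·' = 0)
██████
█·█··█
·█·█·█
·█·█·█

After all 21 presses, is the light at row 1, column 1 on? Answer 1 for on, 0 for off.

0

k=0  ██████
█·█··█
·█·█·█
·█·█·█
k=1  █·████
·█···█
···█·█
·█·█·█
k=2  █····█
·█·█·█
···█·█
·█·█·█
k=3  ·█···█
██·█·█
···█·█
·█·█·█
k=4  ·█····
██·██·
···█··
·█·█·█
k=5  ·█····
██··█·
··█·█·
·█···█
k=6  ·█···█
██···█
··█·██
·█···█
k=7  ·█···█
██··██
··██··
·█··██
k=8  ·█···█
██··██
·███··
█·█·██
k=9  ·█···█
██··██
████··
·██·██
k=10  ·█··█·
██··█·
████··
·██·██
k=11  ·█····
██·█·█
█████·
·██·██
k=12  ··██··
████·█
█████·
·██·██
k=13  ···█··
█····█
██·██·
·██·██
k=14  ···█··
█····█
·█·██·
█·█·██
k=15  ·█·█··
·██··█
···██·
█·█·██
k=16  ·█·██·
·████·
···█··
█·█·██
k=17  █··██·
█████·
···█··
█·█·██
k=18  █··██·
█████·
···█·█
█·█···
k=19  █····█
████··
···█·█
█·█···
k=20  █·····
██████
···█··
█·█···
k=21  █·█···
█···██
··██··
█·█···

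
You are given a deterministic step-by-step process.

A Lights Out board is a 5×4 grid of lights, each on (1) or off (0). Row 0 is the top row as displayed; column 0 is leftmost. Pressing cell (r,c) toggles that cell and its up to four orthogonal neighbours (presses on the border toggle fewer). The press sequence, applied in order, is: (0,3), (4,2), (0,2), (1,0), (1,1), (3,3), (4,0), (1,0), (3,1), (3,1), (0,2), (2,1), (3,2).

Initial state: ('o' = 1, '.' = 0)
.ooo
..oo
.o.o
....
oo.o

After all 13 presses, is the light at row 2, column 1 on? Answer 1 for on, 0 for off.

1

k=0  .ooo
..oo
.o.o
....
oo.o
k=1  .o..
..o.
.o.o
....
oo.o
k=2  .o..
..o.
.o.o
..o.
o.o.
k=3  ..oo
....
.o.o
..o.
o.o.
k=4  o.oo
oo..
oo.o
..o.
o.o.
k=5  oooo
..o.
o..o
..o.
o.o.
k=6  oooo
..o.
o...
...o
o.oo
k=7  oooo
..o.
o...
o..o
.ooo
k=8  .ooo
ooo.
....
o..o
.ooo
k=9  .ooo
ooo.
.o..
.ooo
..oo
k=10  .ooo
ooo.
....
o..o
.ooo
k=11  ....
oo..
....
o..o
.ooo
k=12  ....
o...
ooo.
oo.o
.ooo
k=13  ....
o...
oo..
o.o.
.o.o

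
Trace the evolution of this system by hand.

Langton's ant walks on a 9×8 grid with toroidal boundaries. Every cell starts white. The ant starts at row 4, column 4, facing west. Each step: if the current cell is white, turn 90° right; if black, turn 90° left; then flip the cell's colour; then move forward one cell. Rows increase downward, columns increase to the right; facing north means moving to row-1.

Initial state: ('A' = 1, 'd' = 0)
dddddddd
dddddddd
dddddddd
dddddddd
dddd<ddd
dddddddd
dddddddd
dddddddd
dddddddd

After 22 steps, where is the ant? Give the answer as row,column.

7,5

k=0  dddddddd
dddddddd
dddddddd
dddddddd
dddd<ddd
dddddddd
dddddddd
dddddddd
dddddddd
k=1  dddddddd
dddddddd
dddddddd
dddd^ddd
ddddAddd
dddddddd
dddddddd
dddddddd
dddddddd
k=2  dddddddd
dddddddd
dddddddd
ddddA>dd
ddddAddd
dddddddd
dddddddd
dddddddd
dddddddd
k=3  dddddddd
dddddddd
dddddddd
ddddAAdd
ddddAvdd
dddddddd
dddddddd
dddddddd
dddddddd
k=4  dddddddd
dddddddd
dddddddd
ddddAAdd
dddd<Add
dddddddd
dddddddd
dddddddd
dddddddd
k=5  dddddddd
dddddddd
dddddddd
ddddAAdd
dddddAdd
ddddvddd
dddddddd
dddddddd
dddddddd
k=6  dddddddd
dddddddd
dddddddd
ddddAAdd
dddddAdd
ddd<Addd
dddddddd
dddddddd
dddddddd
k=7  dddddddd
dddddddd
dddddddd
ddddAAdd
ddd^dAdd
dddAAddd
dddddddd
dddddddd
dddddddd
k=8  dddddddd
dddddddd
dddddddd
ddddAAdd
dddA>Add
dddAAddd
dddddddd
dddddddd
dddddddd
k=9  dddddddd
dddddddd
dddddddd
ddddAAdd
dddAAAdd
dddAvddd
dddddddd
dddddddd
dddddddd
k=10  dddddddd
dddddddd
dddddddd
ddddAAdd
dddAAAdd
dddAd>dd
dddddddd
dddddddd
dddddddd
k=11  dddddddd
dddddddd
dddddddd
ddddAAdd
dddAAAdd
dddAdAdd
dddddvdd
dddddddd
dddddddd
k=12  dddddddd
dddddddd
dddddddd
ddddAAdd
dddAAAdd
dddAdAdd
dddd<Add
dddddddd
dddddddd
k=13  dddddddd
dddddddd
dddddddd
ddddAAdd
dddAAAdd
dddA^Add
ddddAAdd
dddddddd
dddddddd
k=14  dddddddd
dddddddd
dddddddd
ddddAAdd
dddAAAdd
dddAA>dd
ddddAAdd
dddddddd
dddddddd
k=15  dddddddd
dddddddd
dddddddd
ddddAAdd
dddAA^dd
dddAAddd
ddddAAdd
dddddddd
dddddddd
k=16  dddddddd
dddddddd
dddddddd
ddddAAdd
dddA<ddd
dddAAddd
ddddAAdd
dddddddd
dddddddd
k=17  dddddddd
dddddddd
dddddddd
ddddAAdd
dddAdddd
dddAvddd
ddddAAdd
dddddddd
dddddddd
k=18  dddddddd
dddddddd
dddddddd
ddddAAdd
dddAdddd
dddAd>dd
ddddAAdd
dddddddd
dddddddd
k=19  dddddddd
dddddddd
dddddddd
ddddAAdd
dddAdddd
dddAdAdd
ddddAvdd
dddddddd
dddddddd
k=20  dddddddd
dddddddd
dddddddd
ddddAAdd
dddAdddd
dddAdAdd
ddddAd>d
dddddddd
dddddddd
k=21  dddddddd
dddddddd
dddddddd
ddddAAdd
dddAdddd
dddAdAdd
ddddAdAd
ddddddvd
dddddddd
k=22  dddddddd
dddddddd
dddddddd
ddddAAdd
dddAdddd
dddAdAdd
ddddAdAd
ddddd<Ad
dddddddd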